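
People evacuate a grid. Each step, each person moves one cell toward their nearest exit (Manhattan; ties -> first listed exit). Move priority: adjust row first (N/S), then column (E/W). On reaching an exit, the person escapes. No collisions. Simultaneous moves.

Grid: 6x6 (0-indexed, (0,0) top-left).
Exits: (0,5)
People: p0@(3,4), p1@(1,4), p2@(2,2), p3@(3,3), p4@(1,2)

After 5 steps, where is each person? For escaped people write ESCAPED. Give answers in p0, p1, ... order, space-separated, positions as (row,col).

Step 1: p0:(3,4)->(2,4) | p1:(1,4)->(0,4) | p2:(2,2)->(1,2) | p3:(3,3)->(2,3) | p4:(1,2)->(0,2)
Step 2: p0:(2,4)->(1,4) | p1:(0,4)->(0,5)->EXIT | p2:(1,2)->(0,2) | p3:(2,3)->(1,3) | p4:(0,2)->(0,3)
Step 3: p0:(1,4)->(0,4) | p1:escaped | p2:(0,2)->(0,3) | p3:(1,3)->(0,3) | p4:(0,3)->(0,4)
Step 4: p0:(0,4)->(0,5)->EXIT | p1:escaped | p2:(0,3)->(0,4) | p3:(0,3)->(0,4) | p4:(0,4)->(0,5)->EXIT
Step 5: p0:escaped | p1:escaped | p2:(0,4)->(0,5)->EXIT | p3:(0,4)->(0,5)->EXIT | p4:escaped

ESCAPED ESCAPED ESCAPED ESCAPED ESCAPED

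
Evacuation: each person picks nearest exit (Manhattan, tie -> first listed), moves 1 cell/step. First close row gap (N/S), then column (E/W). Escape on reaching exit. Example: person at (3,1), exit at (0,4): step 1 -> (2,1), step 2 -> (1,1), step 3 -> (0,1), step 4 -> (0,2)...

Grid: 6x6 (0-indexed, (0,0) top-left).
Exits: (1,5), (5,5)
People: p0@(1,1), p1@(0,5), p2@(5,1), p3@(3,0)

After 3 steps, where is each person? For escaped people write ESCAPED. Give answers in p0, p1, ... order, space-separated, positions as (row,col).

Step 1: p0:(1,1)->(1,2) | p1:(0,5)->(1,5)->EXIT | p2:(5,1)->(5,2) | p3:(3,0)->(2,0)
Step 2: p0:(1,2)->(1,3) | p1:escaped | p2:(5,2)->(5,3) | p3:(2,0)->(1,0)
Step 3: p0:(1,3)->(1,4) | p1:escaped | p2:(5,3)->(5,4) | p3:(1,0)->(1,1)

(1,4) ESCAPED (5,4) (1,1)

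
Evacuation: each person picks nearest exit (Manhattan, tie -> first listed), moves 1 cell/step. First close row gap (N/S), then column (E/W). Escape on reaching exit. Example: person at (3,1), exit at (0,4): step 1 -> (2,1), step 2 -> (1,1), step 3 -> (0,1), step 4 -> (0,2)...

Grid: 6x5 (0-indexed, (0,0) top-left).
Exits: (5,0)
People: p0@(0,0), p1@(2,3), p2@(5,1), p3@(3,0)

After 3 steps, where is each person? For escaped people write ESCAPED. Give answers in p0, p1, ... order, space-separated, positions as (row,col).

Step 1: p0:(0,0)->(1,0) | p1:(2,3)->(3,3) | p2:(5,1)->(5,0)->EXIT | p3:(3,0)->(4,0)
Step 2: p0:(1,0)->(2,0) | p1:(3,3)->(4,3) | p2:escaped | p3:(4,0)->(5,0)->EXIT
Step 3: p0:(2,0)->(3,0) | p1:(4,3)->(5,3) | p2:escaped | p3:escaped

(3,0) (5,3) ESCAPED ESCAPED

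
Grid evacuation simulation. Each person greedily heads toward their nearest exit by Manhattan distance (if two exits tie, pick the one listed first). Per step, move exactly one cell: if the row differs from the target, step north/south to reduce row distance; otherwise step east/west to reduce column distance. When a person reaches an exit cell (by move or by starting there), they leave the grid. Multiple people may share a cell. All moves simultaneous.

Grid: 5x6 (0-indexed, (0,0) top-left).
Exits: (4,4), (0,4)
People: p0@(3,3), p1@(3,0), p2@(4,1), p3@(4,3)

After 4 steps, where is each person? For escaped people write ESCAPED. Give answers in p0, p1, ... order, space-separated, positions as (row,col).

Step 1: p0:(3,3)->(4,3) | p1:(3,0)->(4,0) | p2:(4,1)->(4,2) | p3:(4,3)->(4,4)->EXIT
Step 2: p0:(4,3)->(4,4)->EXIT | p1:(4,0)->(4,1) | p2:(4,2)->(4,3) | p3:escaped
Step 3: p0:escaped | p1:(4,1)->(4,2) | p2:(4,3)->(4,4)->EXIT | p3:escaped
Step 4: p0:escaped | p1:(4,2)->(4,3) | p2:escaped | p3:escaped

ESCAPED (4,3) ESCAPED ESCAPED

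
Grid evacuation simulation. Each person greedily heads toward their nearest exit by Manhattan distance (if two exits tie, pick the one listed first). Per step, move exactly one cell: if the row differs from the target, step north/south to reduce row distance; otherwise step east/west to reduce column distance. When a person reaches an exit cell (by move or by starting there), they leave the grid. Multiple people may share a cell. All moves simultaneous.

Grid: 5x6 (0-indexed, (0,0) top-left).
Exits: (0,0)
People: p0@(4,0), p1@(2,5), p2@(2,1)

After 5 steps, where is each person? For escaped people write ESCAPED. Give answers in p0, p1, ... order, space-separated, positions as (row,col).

Step 1: p0:(4,0)->(3,0) | p1:(2,5)->(1,5) | p2:(2,1)->(1,1)
Step 2: p0:(3,0)->(2,0) | p1:(1,5)->(0,5) | p2:(1,1)->(0,1)
Step 3: p0:(2,0)->(1,0) | p1:(0,5)->(0,4) | p2:(0,1)->(0,0)->EXIT
Step 4: p0:(1,0)->(0,0)->EXIT | p1:(0,4)->(0,3) | p2:escaped
Step 5: p0:escaped | p1:(0,3)->(0,2) | p2:escaped

ESCAPED (0,2) ESCAPED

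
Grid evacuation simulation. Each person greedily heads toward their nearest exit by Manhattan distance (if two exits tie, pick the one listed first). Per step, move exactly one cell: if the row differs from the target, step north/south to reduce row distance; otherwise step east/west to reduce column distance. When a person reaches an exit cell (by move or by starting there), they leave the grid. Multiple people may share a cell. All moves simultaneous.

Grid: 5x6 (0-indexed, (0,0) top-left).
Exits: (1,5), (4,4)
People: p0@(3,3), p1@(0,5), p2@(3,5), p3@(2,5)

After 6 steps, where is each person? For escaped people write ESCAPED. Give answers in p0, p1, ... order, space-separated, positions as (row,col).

Step 1: p0:(3,3)->(4,3) | p1:(0,5)->(1,5)->EXIT | p2:(3,5)->(2,5) | p3:(2,5)->(1,5)->EXIT
Step 2: p0:(4,3)->(4,4)->EXIT | p1:escaped | p2:(2,5)->(1,5)->EXIT | p3:escaped

ESCAPED ESCAPED ESCAPED ESCAPED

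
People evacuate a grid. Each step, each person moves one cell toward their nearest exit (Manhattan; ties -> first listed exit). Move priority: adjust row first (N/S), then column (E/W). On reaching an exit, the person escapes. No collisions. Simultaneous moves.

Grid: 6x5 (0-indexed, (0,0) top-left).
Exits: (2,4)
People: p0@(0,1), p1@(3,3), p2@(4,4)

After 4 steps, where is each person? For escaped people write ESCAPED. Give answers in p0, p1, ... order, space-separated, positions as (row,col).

Step 1: p0:(0,1)->(1,1) | p1:(3,3)->(2,3) | p2:(4,4)->(3,4)
Step 2: p0:(1,1)->(2,1) | p1:(2,3)->(2,4)->EXIT | p2:(3,4)->(2,4)->EXIT
Step 3: p0:(2,1)->(2,2) | p1:escaped | p2:escaped
Step 4: p0:(2,2)->(2,3) | p1:escaped | p2:escaped

(2,3) ESCAPED ESCAPED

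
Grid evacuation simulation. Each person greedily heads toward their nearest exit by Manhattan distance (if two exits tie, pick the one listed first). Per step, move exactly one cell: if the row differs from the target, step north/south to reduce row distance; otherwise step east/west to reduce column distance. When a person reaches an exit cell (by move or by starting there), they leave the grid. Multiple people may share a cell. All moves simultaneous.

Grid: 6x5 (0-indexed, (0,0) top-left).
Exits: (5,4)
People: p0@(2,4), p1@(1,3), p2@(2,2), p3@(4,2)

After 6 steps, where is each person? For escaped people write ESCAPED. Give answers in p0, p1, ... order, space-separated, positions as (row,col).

Step 1: p0:(2,4)->(3,4) | p1:(1,3)->(2,3) | p2:(2,2)->(3,2) | p3:(4,2)->(5,2)
Step 2: p0:(3,4)->(4,4) | p1:(2,3)->(3,3) | p2:(3,2)->(4,2) | p3:(5,2)->(5,3)
Step 3: p0:(4,4)->(5,4)->EXIT | p1:(3,3)->(4,3) | p2:(4,2)->(5,2) | p3:(5,3)->(5,4)->EXIT
Step 4: p0:escaped | p1:(4,3)->(5,3) | p2:(5,2)->(5,3) | p3:escaped
Step 5: p0:escaped | p1:(5,3)->(5,4)->EXIT | p2:(5,3)->(5,4)->EXIT | p3:escaped

ESCAPED ESCAPED ESCAPED ESCAPED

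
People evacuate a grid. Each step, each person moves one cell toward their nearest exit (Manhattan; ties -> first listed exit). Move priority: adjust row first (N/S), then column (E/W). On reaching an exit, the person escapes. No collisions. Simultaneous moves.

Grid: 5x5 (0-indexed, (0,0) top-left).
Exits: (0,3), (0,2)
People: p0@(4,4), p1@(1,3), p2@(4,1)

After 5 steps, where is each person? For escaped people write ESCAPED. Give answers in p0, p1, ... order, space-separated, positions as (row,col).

Step 1: p0:(4,4)->(3,4) | p1:(1,3)->(0,3)->EXIT | p2:(4,1)->(3,1)
Step 2: p0:(3,4)->(2,4) | p1:escaped | p2:(3,1)->(2,1)
Step 3: p0:(2,4)->(1,4) | p1:escaped | p2:(2,1)->(1,1)
Step 4: p0:(1,4)->(0,4) | p1:escaped | p2:(1,1)->(0,1)
Step 5: p0:(0,4)->(0,3)->EXIT | p1:escaped | p2:(0,1)->(0,2)->EXIT

ESCAPED ESCAPED ESCAPED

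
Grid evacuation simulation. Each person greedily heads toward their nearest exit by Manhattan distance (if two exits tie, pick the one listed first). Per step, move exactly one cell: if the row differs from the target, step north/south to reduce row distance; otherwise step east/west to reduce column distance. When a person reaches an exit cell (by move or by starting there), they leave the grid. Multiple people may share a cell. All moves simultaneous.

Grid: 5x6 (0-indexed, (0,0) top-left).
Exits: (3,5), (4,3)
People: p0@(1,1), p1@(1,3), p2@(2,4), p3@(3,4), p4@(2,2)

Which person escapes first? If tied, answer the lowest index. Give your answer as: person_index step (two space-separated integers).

Step 1: p0:(1,1)->(2,1) | p1:(1,3)->(2,3) | p2:(2,4)->(3,4) | p3:(3,4)->(3,5)->EXIT | p4:(2,2)->(3,2)
Step 2: p0:(2,1)->(3,1) | p1:(2,3)->(3,3) | p2:(3,4)->(3,5)->EXIT | p3:escaped | p4:(3,2)->(4,2)
Step 3: p0:(3,1)->(4,1) | p1:(3,3)->(4,3)->EXIT | p2:escaped | p3:escaped | p4:(4,2)->(4,3)->EXIT
Step 4: p0:(4,1)->(4,2) | p1:escaped | p2:escaped | p3:escaped | p4:escaped
Step 5: p0:(4,2)->(4,3)->EXIT | p1:escaped | p2:escaped | p3:escaped | p4:escaped
Exit steps: [5, 3, 2, 1, 3]
First to escape: p3 at step 1

Answer: 3 1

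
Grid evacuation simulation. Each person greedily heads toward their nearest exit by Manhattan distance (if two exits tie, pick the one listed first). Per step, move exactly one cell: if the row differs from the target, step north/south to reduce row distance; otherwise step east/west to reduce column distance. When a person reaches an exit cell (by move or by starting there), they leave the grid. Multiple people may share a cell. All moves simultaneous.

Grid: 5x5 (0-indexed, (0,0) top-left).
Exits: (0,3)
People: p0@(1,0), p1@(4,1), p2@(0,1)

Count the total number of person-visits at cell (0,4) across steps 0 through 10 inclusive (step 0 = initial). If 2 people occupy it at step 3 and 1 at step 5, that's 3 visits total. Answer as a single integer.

Step 0: p0@(1,0) p1@(4,1) p2@(0,1) -> at (0,4): 0 [-], cum=0
Step 1: p0@(0,0) p1@(3,1) p2@(0,2) -> at (0,4): 0 [-], cum=0
Step 2: p0@(0,1) p1@(2,1) p2@ESC -> at (0,4): 0 [-], cum=0
Step 3: p0@(0,2) p1@(1,1) p2@ESC -> at (0,4): 0 [-], cum=0
Step 4: p0@ESC p1@(0,1) p2@ESC -> at (0,4): 0 [-], cum=0
Step 5: p0@ESC p1@(0,2) p2@ESC -> at (0,4): 0 [-], cum=0
Step 6: p0@ESC p1@ESC p2@ESC -> at (0,4): 0 [-], cum=0
Total visits = 0

Answer: 0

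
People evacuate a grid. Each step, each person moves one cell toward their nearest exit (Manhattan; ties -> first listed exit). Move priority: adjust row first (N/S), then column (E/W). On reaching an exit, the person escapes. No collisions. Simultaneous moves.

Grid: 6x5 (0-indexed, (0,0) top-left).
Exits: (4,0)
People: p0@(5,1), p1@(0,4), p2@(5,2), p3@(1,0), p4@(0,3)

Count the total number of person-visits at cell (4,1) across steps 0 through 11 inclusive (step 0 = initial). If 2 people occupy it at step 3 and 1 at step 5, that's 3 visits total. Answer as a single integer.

Answer: 4

Derivation:
Step 0: p0@(5,1) p1@(0,4) p2@(5,2) p3@(1,0) p4@(0,3) -> at (4,1): 0 [-], cum=0
Step 1: p0@(4,1) p1@(1,4) p2@(4,2) p3@(2,0) p4@(1,3) -> at (4,1): 1 [p0], cum=1
Step 2: p0@ESC p1@(2,4) p2@(4,1) p3@(3,0) p4@(2,3) -> at (4,1): 1 [p2], cum=2
Step 3: p0@ESC p1@(3,4) p2@ESC p3@ESC p4@(3,3) -> at (4,1): 0 [-], cum=2
Step 4: p0@ESC p1@(4,4) p2@ESC p3@ESC p4@(4,3) -> at (4,1): 0 [-], cum=2
Step 5: p0@ESC p1@(4,3) p2@ESC p3@ESC p4@(4,2) -> at (4,1): 0 [-], cum=2
Step 6: p0@ESC p1@(4,2) p2@ESC p3@ESC p4@(4,1) -> at (4,1): 1 [p4], cum=3
Step 7: p0@ESC p1@(4,1) p2@ESC p3@ESC p4@ESC -> at (4,1): 1 [p1], cum=4
Step 8: p0@ESC p1@ESC p2@ESC p3@ESC p4@ESC -> at (4,1): 0 [-], cum=4
Total visits = 4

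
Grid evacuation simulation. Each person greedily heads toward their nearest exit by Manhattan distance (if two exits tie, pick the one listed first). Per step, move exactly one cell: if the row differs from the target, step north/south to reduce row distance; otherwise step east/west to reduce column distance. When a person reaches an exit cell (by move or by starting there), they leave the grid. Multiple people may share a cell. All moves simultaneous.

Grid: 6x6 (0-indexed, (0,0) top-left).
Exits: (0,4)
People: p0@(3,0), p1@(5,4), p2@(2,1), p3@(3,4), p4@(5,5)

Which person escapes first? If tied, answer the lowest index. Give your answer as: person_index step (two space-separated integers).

Step 1: p0:(3,0)->(2,0) | p1:(5,4)->(4,4) | p2:(2,1)->(1,1) | p3:(3,4)->(2,4) | p4:(5,5)->(4,5)
Step 2: p0:(2,0)->(1,0) | p1:(4,4)->(3,4) | p2:(1,1)->(0,1) | p3:(2,4)->(1,4) | p4:(4,5)->(3,5)
Step 3: p0:(1,0)->(0,0) | p1:(3,4)->(2,4) | p2:(0,1)->(0,2) | p3:(1,4)->(0,4)->EXIT | p4:(3,5)->(2,5)
Step 4: p0:(0,0)->(0,1) | p1:(2,4)->(1,4) | p2:(0,2)->(0,3) | p3:escaped | p4:(2,5)->(1,5)
Step 5: p0:(0,1)->(0,2) | p1:(1,4)->(0,4)->EXIT | p2:(0,3)->(0,4)->EXIT | p3:escaped | p4:(1,5)->(0,5)
Step 6: p0:(0,2)->(0,3) | p1:escaped | p2:escaped | p3:escaped | p4:(0,5)->(0,4)->EXIT
Step 7: p0:(0,3)->(0,4)->EXIT | p1:escaped | p2:escaped | p3:escaped | p4:escaped
Exit steps: [7, 5, 5, 3, 6]
First to escape: p3 at step 3

Answer: 3 3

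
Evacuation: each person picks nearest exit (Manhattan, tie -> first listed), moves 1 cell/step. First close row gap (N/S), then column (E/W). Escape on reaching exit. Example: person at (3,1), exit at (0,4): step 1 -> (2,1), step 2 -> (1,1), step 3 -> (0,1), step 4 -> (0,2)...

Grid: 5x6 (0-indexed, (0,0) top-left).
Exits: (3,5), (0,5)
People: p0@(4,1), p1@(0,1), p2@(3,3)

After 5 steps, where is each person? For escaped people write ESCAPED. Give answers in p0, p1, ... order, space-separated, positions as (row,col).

Step 1: p0:(4,1)->(3,1) | p1:(0,1)->(0,2) | p2:(3,3)->(3,4)
Step 2: p0:(3,1)->(3,2) | p1:(0,2)->(0,3) | p2:(3,4)->(3,5)->EXIT
Step 3: p0:(3,2)->(3,3) | p1:(0,3)->(0,4) | p2:escaped
Step 4: p0:(3,3)->(3,4) | p1:(0,4)->(0,5)->EXIT | p2:escaped
Step 5: p0:(3,4)->(3,5)->EXIT | p1:escaped | p2:escaped

ESCAPED ESCAPED ESCAPED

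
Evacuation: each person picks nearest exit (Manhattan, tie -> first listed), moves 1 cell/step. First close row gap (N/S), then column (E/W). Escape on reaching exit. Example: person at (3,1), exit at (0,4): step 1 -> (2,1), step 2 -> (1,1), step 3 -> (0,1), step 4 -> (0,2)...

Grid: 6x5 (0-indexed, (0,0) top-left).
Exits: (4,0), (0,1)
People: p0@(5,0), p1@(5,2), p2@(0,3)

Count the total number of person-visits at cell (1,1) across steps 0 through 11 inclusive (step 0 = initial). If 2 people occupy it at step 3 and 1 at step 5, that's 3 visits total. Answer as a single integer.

Answer: 0

Derivation:
Step 0: p0@(5,0) p1@(5,2) p2@(0,3) -> at (1,1): 0 [-], cum=0
Step 1: p0@ESC p1@(4,2) p2@(0,2) -> at (1,1): 0 [-], cum=0
Step 2: p0@ESC p1@(4,1) p2@ESC -> at (1,1): 0 [-], cum=0
Step 3: p0@ESC p1@ESC p2@ESC -> at (1,1): 0 [-], cum=0
Total visits = 0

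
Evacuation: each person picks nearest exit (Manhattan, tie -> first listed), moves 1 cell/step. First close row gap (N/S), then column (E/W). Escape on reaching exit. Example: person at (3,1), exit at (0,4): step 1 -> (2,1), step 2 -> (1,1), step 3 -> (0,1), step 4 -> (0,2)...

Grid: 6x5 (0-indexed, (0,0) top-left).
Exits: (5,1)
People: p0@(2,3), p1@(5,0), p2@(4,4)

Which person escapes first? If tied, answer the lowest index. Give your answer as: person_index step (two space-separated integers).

Step 1: p0:(2,3)->(3,3) | p1:(5,0)->(5,1)->EXIT | p2:(4,4)->(5,4)
Step 2: p0:(3,3)->(4,3) | p1:escaped | p2:(5,4)->(5,3)
Step 3: p0:(4,3)->(5,3) | p1:escaped | p2:(5,3)->(5,2)
Step 4: p0:(5,3)->(5,2) | p1:escaped | p2:(5,2)->(5,1)->EXIT
Step 5: p0:(5,2)->(5,1)->EXIT | p1:escaped | p2:escaped
Exit steps: [5, 1, 4]
First to escape: p1 at step 1

Answer: 1 1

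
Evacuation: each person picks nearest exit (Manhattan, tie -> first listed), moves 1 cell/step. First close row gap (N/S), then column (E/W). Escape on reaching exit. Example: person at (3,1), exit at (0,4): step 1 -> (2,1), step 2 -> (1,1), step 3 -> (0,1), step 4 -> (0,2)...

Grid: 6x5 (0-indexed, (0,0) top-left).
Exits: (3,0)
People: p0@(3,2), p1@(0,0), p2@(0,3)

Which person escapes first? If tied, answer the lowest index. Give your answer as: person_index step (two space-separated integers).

Step 1: p0:(3,2)->(3,1) | p1:(0,0)->(1,0) | p2:(0,3)->(1,3)
Step 2: p0:(3,1)->(3,0)->EXIT | p1:(1,0)->(2,0) | p2:(1,3)->(2,3)
Step 3: p0:escaped | p1:(2,0)->(3,0)->EXIT | p2:(2,3)->(3,3)
Step 4: p0:escaped | p1:escaped | p2:(3,3)->(3,2)
Step 5: p0:escaped | p1:escaped | p2:(3,2)->(3,1)
Step 6: p0:escaped | p1:escaped | p2:(3,1)->(3,0)->EXIT
Exit steps: [2, 3, 6]
First to escape: p0 at step 2

Answer: 0 2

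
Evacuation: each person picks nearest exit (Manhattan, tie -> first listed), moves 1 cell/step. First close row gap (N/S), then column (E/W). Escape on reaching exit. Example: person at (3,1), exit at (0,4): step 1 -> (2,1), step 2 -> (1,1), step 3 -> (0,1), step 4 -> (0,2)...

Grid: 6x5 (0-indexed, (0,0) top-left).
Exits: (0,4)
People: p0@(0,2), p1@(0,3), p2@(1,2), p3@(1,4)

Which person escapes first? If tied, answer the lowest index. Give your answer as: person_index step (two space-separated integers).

Step 1: p0:(0,2)->(0,3) | p1:(0,3)->(0,4)->EXIT | p2:(1,2)->(0,2) | p3:(1,4)->(0,4)->EXIT
Step 2: p0:(0,3)->(0,4)->EXIT | p1:escaped | p2:(0,2)->(0,3) | p3:escaped
Step 3: p0:escaped | p1:escaped | p2:(0,3)->(0,4)->EXIT | p3:escaped
Exit steps: [2, 1, 3, 1]
First to escape: p1 at step 1

Answer: 1 1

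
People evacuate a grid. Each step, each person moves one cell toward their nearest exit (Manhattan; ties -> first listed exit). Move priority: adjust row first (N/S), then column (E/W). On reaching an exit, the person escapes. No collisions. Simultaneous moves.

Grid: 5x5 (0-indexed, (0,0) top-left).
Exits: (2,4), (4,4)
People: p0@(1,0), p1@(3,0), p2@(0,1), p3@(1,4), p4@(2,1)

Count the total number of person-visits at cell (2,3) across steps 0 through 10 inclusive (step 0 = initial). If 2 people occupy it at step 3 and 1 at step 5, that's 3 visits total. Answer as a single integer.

Answer: 4

Derivation:
Step 0: p0@(1,0) p1@(3,0) p2@(0,1) p3@(1,4) p4@(2,1) -> at (2,3): 0 [-], cum=0
Step 1: p0@(2,0) p1@(2,0) p2@(1,1) p3@ESC p4@(2,2) -> at (2,3): 0 [-], cum=0
Step 2: p0@(2,1) p1@(2,1) p2@(2,1) p3@ESC p4@(2,3) -> at (2,3): 1 [p4], cum=1
Step 3: p0@(2,2) p1@(2,2) p2@(2,2) p3@ESC p4@ESC -> at (2,3): 0 [-], cum=1
Step 4: p0@(2,3) p1@(2,3) p2@(2,3) p3@ESC p4@ESC -> at (2,3): 3 [p0,p1,p2], cum=4
Step 5: p0@ESC p1@ESC p2@ESC p3@ESC p4@ESC -> at (2,3): 0 [-], cum=4
Total visits = 4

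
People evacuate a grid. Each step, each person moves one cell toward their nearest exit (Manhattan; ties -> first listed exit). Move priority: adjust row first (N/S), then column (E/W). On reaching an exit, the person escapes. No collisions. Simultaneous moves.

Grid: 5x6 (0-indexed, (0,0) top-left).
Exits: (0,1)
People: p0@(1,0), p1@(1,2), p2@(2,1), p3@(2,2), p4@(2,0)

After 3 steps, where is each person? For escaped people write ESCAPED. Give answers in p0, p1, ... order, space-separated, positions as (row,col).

Step 1: p0:(1,0)->(0,0) | p1:(1,2)->(0,2) | p2:(2,1)->(1,1) | p3:(2,2)->(1,2) | p4:(2,0)->(1,0)
Step 2: p0:(0,0)->(0,1)->EXIT | p1:(0,2)->(0,1)->EXIT | p2:(1,1)->(0,1)->EXIT | p3:(1,2)->(0,2) | p4:(1,0)->(0,0)
Step 3: p0:escaped | p1:escaped | p2:escaped | p3:(0,2)->(0,1)->EXIT | p4:(0,0)->(0,1)->EXIT

ESCAPED ESCAPED ESCAPED ESCAPED ESCAPED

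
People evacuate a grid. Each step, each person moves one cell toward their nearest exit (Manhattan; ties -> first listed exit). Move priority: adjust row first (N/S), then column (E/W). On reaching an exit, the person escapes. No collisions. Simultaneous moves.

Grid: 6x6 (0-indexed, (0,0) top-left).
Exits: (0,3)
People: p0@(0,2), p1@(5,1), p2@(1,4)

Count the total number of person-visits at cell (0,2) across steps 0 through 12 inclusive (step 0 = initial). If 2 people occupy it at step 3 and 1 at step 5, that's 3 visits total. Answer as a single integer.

Step 0: p0@(0,2) p1@(5,1) p2@(1,4) -> at (0,2): 1 [p0], cum=1
Step 1: p0@ESC p1@(4,1) p2@(0,4) -> at (0,2): 0 [-], cum=1
Step 2: p0@ESC p1@(3,1) p2@ESC -> at (0,2): 0 [-], cum=1
Step 3: p0@ESC p1@(2,1) p2@ESC -> at (0,2): 0 [-], cum=1
Step 4: p0@ESC p1@(1,1) p2@ESC -> at (0,2): 0 [-], cum=1
Step 5: p0@ESC p1@(0,1) p2@ESC -> at (0,2): 0 [-], cum=1
Step 6: p0@ESC p1@(0,2) p2@ESC -> at (0,2): 1 [p1], cum=2
Step 7: p0@ESC p1@ESC p2@ESC -> at (0,2): 0 [-], cum=2
Total visits = 2

Answer: 2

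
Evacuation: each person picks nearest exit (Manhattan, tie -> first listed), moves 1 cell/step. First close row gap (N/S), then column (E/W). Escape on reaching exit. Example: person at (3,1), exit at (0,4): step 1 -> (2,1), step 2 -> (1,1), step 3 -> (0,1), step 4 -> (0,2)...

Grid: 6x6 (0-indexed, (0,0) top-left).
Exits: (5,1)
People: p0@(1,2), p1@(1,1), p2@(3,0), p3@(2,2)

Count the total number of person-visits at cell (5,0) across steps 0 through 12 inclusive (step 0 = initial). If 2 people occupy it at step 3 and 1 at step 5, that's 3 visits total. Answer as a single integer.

Answer: 1

Derivation:
Step 0: p0@(1,2) p1@(1,1) p2@(3,0) p3@(2,2) -> at (5,0): 0 [-], cum=0
Step 1: p0@(2,2) p1@(2,1) p2@(4,0) p3@(3,2) -> at (5,0): 0 [-], cum=0
Step 2: p0@(3,2) p1@(3,1) p2@(5,0) p3@(4,2) -> at (5,0): 1 [p2], cum=1
Step 3: p0@(4,2) p1@(4,1) p2@ESC p3@(5,2) -> at (5,0): 0 [-], cum=1
Step 4: p0@(5,2) p1@ESC p2@ESC p3@ESC -> at (5,0): 0 [-], cum=1
Step 5: p0@ESC p1@ESC p2@ESC p3@ESC -> at (5,0): 0 [-], cum=1
Total visits = 1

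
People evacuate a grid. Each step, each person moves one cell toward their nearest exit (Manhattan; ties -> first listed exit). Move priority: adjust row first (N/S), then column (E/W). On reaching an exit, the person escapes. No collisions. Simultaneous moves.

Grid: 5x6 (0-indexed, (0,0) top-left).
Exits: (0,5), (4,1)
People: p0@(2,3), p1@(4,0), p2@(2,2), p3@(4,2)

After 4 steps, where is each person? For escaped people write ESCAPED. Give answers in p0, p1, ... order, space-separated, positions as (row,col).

Step 1: p0:(2,3)->(1,3) | p1:(4,0)->(4,1)->EXIT | p2:(2,2)->(3,2) | p3:(4,2)->(4,1)->EXIT
Step 2: p0:(1,3)->(0,3) | p1:escaped | p2:(3,2)->(4,2) | p3:escaped
Step 3: p0:(0,3)->(0,4) | p1:escaped | p2:(4,2)->(4,1)->EXIT | p3:escaped
Step 4: p0:(0,4)->(0,5)->EXIT | p1:escaped | p2:escaped | p3:escaped

ESCAPED ESCAPED ESCAPED ESCAPED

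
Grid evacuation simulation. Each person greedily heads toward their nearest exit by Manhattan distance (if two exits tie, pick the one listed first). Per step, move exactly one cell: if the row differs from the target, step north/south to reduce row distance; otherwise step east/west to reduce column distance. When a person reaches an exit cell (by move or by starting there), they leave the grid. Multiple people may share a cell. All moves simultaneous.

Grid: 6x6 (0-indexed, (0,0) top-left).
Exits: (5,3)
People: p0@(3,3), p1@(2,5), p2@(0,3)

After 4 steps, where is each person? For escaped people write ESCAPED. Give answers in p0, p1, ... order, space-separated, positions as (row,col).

Step 1: p0:(3,3)->(4,3) | p1:(2,5)->(3,5) | p2:(0,3)->(1,3)
Step 2: p0:(4,3)->(5,3)->EXIT | p1:(3,5)->(4,5) | p2:(1,3)->(2,3)
Step 3: p0:escaped | p1:(4,5)->(5,5) | p2:(2,3)->(3,3)
Step 4: p0:escaped | p1:(5,5)->(5,4) | p2:(3,3)->(4,3)

ESCAPED (5,4) (4,3)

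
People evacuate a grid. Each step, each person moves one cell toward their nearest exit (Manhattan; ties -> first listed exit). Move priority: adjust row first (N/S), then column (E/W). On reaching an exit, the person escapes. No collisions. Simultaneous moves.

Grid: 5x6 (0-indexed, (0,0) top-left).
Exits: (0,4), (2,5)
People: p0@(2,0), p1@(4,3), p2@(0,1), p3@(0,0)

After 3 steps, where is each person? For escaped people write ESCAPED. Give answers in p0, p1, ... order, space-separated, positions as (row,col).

Step 1: p0:(2,0)->(2,1) | p1:(4,3)->(3,3) | p2:(0,1)->(0,2) | p3:(0,0)->(0,1)
Step 2: p0:(2,1)->(2,2) | p1:(3,3)->(2,3) | p2:(0,2)->(0,3) | p3:(0,1)->(0,2)
Step 3: p0:(2,2)->(2,3) | p1:(2,3)->(2,4) | p2:(0,3)->(0,4)->EXIT | p3:(0,2)->(0,3)

(2,3) (2,4) ESCAPED (0,3)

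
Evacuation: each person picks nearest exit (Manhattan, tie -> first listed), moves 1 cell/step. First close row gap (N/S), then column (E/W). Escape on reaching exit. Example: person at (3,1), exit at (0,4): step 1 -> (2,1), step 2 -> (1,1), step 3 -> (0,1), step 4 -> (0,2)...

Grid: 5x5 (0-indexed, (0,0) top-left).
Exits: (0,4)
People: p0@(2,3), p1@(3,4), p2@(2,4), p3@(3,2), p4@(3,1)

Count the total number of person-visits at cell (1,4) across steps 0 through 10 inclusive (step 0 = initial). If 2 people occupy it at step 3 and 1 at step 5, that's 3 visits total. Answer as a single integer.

Answer: 2

Derivation:
Step 0: p0@(2,3) p1@(3,4) p2@(2,4) p3@(3,2) p4@(3,1) -> at (1,4): 0 [-], cum=0
Step 1: p0@(1,3) p1@(2,4) p2@(1,4) p3@(2,2) p4@(2,1) -> at (1,4): 1 [p2], cum=1
Step 2: p0@(0,3) p1@(1,4) p2@ESC p3@(1,2) p4@(1,1) -> at (1,4): 1 [p1], cum=2
Step 3: p0@ESC p1@ESC p2@ESC p3@(0,2) p4@(0,1) -> at (1,4): 0 [-], cum=2
Step 4: p0@ESC p1@ESC p2@ESC p3@(0,3) p4@(0,2) -> at (1,4): 0 [-], cum=2
Step 5: p0@ESC p1@ESC p2@ESC p3@ESC p4@(0,3) -> at (1,4): 0 [-], cum=2
Step 6: p0@ESC p1@ESC p2@ESC p3@ESC p4@ESC -> at (1,4): 0 [-], cum=2
Total visits = 2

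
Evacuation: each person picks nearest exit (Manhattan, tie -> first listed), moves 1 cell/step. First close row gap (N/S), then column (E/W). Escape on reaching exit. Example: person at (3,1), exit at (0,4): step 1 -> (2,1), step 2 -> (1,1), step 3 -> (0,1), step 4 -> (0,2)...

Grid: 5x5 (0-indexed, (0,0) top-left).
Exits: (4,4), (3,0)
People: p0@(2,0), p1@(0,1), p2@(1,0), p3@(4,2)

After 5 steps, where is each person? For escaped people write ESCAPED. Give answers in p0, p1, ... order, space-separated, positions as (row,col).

Step 1: p0:(2,0)->(3,0)->EXIT | p1:(0,1)->(1,1) | p2:(1,0)->(2,0) | p3:(4,2)->(4,3)
Step 2: p0:escaped | p1:(1,1)->(2,1) | p2:(2,0)->(3,0)->EXIT | p3:(4,3)->(4,4)->EXIT
Step 3: p0:escaped | p1:(2,1)->(3,1) | p2:escaped | p3:escaped
Step 4: p0:escaped | p1:(3,1)->(3,0)->EXIT | p2:escaped | p3:escaped

ESCAPED ESCAPED ESCAPED ESCAPED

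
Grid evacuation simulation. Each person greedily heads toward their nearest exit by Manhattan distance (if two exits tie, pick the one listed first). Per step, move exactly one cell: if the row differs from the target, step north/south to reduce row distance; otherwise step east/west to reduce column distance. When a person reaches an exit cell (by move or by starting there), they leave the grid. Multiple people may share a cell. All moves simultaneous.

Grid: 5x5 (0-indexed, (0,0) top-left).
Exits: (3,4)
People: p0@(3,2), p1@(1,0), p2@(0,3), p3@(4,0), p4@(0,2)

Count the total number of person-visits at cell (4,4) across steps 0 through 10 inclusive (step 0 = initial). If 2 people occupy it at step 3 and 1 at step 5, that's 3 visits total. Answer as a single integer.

Answer: 0

Derivation:
Step 0: p0@(3,2) p1@(1,0) p2@(0,3) p3@(4,0) p4@(0,2) -> at (4,4): 0 [-], cum=0
Step 1: p0@(3,3) p1@(2,0) p2@(1,3) p3@(3,0) p4@(1,2) -> at (4,4): 0 [-], cum=0
Step 2: p0@ESC p1@(3,0) p2@(2,3) p3@(3,1) p4@(2,2) -> at (4,4): 0 [-], cum=0
Step 3: p0@ESC p1@(3,1) p2@(3,3) p3@(3,2) p4@(3,2) -> at (4,4): 0 [-], cum=0
Step 4: p0@ESC p1@(3,2) p2@ESC p3@(3,3) p4@(3,3) -> at (4,4): 0 [-], cum=0
Step 5: p0@ESC p1@(3,3) p2@ESC p3@ESC p4@ESC -> at (4,4): 0 [-], cum=0
Step 6: p0@ESC p1@ESC p2@ESC p3@ESC p4@ESC -> at (4,4): 0 [-], cum=0
Total visits = 0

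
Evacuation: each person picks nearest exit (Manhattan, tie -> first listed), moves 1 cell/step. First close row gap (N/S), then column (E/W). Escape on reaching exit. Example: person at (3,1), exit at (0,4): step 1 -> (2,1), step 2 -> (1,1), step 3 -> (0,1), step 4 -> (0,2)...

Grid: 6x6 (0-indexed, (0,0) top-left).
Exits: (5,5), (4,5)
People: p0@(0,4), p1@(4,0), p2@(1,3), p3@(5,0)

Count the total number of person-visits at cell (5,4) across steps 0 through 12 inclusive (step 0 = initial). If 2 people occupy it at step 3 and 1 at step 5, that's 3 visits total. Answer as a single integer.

Step 0: p0@(0,4) p1@(4,0) p2@(1,3) p3@(5,0) -> at (5,4): 0 [-], cum=0
Step 1: p0@(1,4) p1@(4,1) p2@(2,3) p3@(5,1) -> at (5,4): 0 [-], cum=0
Step 2: p0@(2,4) p1@(4,2) p2@(3,3) p3@(5,2) -> at (5,4): 0 [-], cum=0
Step 3: p0@(3,4) p1@(4,3) p2@(4,3) p3@(5,3) -> at (5,4): 0 [-], cum=0
Step 4: p0@(4,4) p1@(4,4) p2@(4,4) p3@(5,4) -> at (5,4): 1 [p3], cum=1
Step 5: p0@ESC p1@ESC p2@ESC p3@ESC -> at (5,4): 0 [-], cum=1
Total visits = 1

Answer: 1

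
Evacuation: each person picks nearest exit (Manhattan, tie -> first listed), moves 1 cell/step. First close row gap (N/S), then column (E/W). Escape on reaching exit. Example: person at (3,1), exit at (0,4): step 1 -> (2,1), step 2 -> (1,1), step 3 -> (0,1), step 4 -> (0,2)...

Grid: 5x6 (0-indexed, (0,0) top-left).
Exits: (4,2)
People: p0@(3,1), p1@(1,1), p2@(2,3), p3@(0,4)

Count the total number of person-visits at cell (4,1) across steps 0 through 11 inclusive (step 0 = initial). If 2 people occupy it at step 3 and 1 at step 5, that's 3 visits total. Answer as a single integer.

Answer: 2

Derivation:
Step 0: p0@(3,1) p1@(1,1) p2@(2,3) p3@(0,4) -> at (4,1): 0 [-], cum=0
Step 1: p0@(4,1) p1@(2,1) p2@(3,3) p3@(1,4) -> at (4,1): 1 [p0], cum=1
Step 2: p0@ESC p1@(3,1) p2@(4,3) p3@(2,4) -> at (4,1): 0 [-], cum=1
Step 3: p0@ESC p1@(4,1) p2@ESC p3@(3,4) -> at (4,1): 1 [p1], cum=2
Step 4: p0@ESC p1@ESC p2@ESC p3@(4,4) -> at (4,1): 0 [-], cum=2
Step 5: p0@ESC p1@ESC p2@ESC p3@(4,3) -> at (4,1): 0 [-], cum=2
Step 6: p0@ESC p1@ESC p2@ESC p3@ESC -> at (4,1): 0 [-], cum=2
Total visits = 2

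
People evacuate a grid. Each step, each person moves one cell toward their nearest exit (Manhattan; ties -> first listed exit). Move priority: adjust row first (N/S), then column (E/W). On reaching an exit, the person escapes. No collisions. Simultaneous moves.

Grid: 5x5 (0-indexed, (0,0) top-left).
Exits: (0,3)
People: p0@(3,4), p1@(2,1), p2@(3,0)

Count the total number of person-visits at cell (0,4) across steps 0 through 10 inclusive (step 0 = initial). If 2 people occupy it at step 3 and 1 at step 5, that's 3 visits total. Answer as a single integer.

Step 0: p0@(3,4) p1@(2,1) p2@(3,0) -> at (0,4): 0 [-], cum=0
Step 1: p0@(2,4) p1@(1,1) p2@(2,0) -> at (0,4): 0 [-], cum=0
Step 2: p0@(1,4) p1@(0,1) p2@(1,0) -> at (0,4): 0 [-], cum=0
Step 3: p0@(0,4) p1@(0,2) p2@(0,0) -> at (0,4): 1 [p0], cum=1
Step 4: p0@ESC p1@ESC p2@(0,1) -> at (0,4): 0 [-], cum=1
Step 5: p0@ESC p1@ESC p2@(0,2) -> at (0,4): 0 [-], cum=1
Step 6: p0@ESC p1@ESC p2@ESC -> at (0,4): 0 [-], cum=1
Total visits = 1

Answer: 1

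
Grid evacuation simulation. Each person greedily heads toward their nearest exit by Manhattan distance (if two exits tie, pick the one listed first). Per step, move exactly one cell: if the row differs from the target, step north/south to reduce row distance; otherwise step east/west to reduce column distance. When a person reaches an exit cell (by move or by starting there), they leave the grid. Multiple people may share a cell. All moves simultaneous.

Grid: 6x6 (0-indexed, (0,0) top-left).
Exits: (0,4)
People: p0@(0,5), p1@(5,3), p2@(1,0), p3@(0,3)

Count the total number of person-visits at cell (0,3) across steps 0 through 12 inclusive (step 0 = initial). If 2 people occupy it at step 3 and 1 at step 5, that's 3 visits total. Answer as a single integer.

Step 0: p0@(0,5) p1@(5,3) p2@(1,0) p3@(0,3) -> at (0,3): 1 [p3], cum=1
Step 1: p0@ESC p1@(4,3) p2@(0,0) p3@ESC -> at (0,3): 0 [-], cum=1
Step 2: p0@ESC p1@(3,3) p2@(0,1) p3@ESC -> at (0,3): 0 [-], cum=1
Step 3: p0@ESC p1@(2,3) p2@(0,2) p3@ESC -> at (0,3): 0 [-], cum=1
Step 4: p0@ESC p1@(1,3) p2@(0,3) p3@ESC -> at (0,3): 1 [p2], cum=2
Step 5: p0@ESC p1@(0,3) p2@ESC p3@ESC -> at (0,3): 1 [p1], cum=3
Step 6: p0@ESC p1@ESC p2@ESC p3@ESC -> at (0,3): 0 [-], cum=3
Total visits = 3

Answer: 3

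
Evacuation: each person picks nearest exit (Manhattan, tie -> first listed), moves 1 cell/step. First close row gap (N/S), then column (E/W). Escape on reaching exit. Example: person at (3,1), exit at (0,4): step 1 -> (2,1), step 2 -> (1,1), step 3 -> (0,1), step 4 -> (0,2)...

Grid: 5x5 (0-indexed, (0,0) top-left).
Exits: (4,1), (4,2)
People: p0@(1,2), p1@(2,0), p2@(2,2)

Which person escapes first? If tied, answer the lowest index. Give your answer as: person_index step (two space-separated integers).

Answer: 2 2

Derivation:
Step 1: p0:(1,2)->(2,2) | p1:(2,0)->(3,0) | p2:(2,2)->(3,2)
Step 2: p0:(2,2)->(3,2) | p1:(3,0)->(4,0) | p2:(3,2)->(4,2)->EXIT
Step 3: p0:(3,2)->(4,2)->EXIT | p1:(4,0)->(4,1)->EXIT | p2:escaped
Exit steps: [3, 3, 2]
First to escape: p2 at step 2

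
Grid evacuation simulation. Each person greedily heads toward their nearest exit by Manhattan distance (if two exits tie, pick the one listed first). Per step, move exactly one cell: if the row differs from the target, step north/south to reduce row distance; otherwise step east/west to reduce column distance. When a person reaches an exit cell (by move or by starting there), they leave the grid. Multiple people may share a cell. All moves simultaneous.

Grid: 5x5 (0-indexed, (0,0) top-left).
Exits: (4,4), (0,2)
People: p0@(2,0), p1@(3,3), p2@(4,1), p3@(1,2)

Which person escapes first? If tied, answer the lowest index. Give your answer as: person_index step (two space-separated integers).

Answer: 3 1

Derivation:
Step 1: p0:(2,0)->(1,0) | p1:(3,3)->(4,3) | p2:(4,1)->(4,2) | p3:(1,2)->(0,2)->EXIT
Step 2: p0:(1,0)->(0,0) | p1:(4,3)->(4,4)->EXIT | p2:(4,2)->(4,3) | p3:escaped
Step 3: p0:(0,0)->(0,1) | p1:escaped | p2:(4,3)->(4,4)->EXIT | p3:escaped
Step 4: p0:(0,1)->(0,2)->EXIT | p1:escaped | p2:escaped | p3:escaped
Exit steps: [4, 2, 3, 1]
First to escape: p3 at step 1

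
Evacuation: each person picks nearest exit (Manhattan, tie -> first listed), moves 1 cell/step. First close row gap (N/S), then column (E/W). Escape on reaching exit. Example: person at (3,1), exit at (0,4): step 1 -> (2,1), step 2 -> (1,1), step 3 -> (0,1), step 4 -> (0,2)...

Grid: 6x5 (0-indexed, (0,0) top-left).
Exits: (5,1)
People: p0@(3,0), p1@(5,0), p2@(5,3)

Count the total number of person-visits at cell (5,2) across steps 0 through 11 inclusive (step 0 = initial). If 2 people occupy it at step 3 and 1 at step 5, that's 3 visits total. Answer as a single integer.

Answer: 1

Derivation:
Step 0: p0@(3,0) p1@(5,0) p2@(5,3) -> at (5,2): 0 [-], cum=0
Step 1: p0@(4,0) p1@ESC p2@(5,2) -> at (5,2): 1 [p2], cum=1
Step 2: p0@(5,0) p1@ESC p2@ESC -> at (5,2): 0 [-], cum=1
Step 3: p0@ESC p1@ESC p2@ESC -> at (5,2): 0 [-], cum=1
Total visits = 1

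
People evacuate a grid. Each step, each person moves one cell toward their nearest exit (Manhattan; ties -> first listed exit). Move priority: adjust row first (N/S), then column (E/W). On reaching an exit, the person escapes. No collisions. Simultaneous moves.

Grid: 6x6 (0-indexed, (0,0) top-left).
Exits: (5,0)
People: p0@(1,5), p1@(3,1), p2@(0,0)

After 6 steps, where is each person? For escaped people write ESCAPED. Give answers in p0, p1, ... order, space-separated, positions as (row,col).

Step 1: p0:(1,5)->(2,5) | p1:(3,1)->(4,1) | p2:(0,0)->(1,0)
Step 2: p0:(2,5)->(3,5) | p1:(4,1)->(5,1) | p2:(1,0)->(2,0)
Step 3: p0:(3,5)->(4,5) | p1:(5,1)->(5,0)->EXIT | p2:(2,0)->(3,0)
Step 4: p0:(4,5)->(5,5) | p1:escaped | p2:(3,0)->(4,0)
Step 5: p0:(5,5)->(5,4) | p1:escaped | p2:(4,0)->(5,0)->EXIT
Step 6: p0:(5,4)->(5,3) | p1:escaped | p2:escaped

(5,3) ESCAPED ESCAPED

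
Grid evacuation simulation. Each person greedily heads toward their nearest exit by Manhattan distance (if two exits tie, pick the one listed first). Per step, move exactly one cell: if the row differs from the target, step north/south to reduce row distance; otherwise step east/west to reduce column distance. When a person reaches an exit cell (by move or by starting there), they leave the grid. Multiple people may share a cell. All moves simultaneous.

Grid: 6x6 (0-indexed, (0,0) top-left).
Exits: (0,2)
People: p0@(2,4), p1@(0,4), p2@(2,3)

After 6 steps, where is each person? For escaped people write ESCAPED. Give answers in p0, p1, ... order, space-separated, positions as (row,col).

Step 1: p0:(2,4)->(1,4) | p1:(0,4)->(0,3) | p2:(2,3)->(1,3)
Step 2: p0:(1,4)->(0,4) | p1:(0,3)->(0,2)->EXIT | p2:(1,3)->(0,3)
Step 3: p0:(0,4)->(0,3) | p1:escaped | p2:(0,3)->(0,2)->EXIT
Step 4: p0:(0,3)->(0,2)->EXIT | p1:escaped | p2:escaped

ESCAPED ESCAPED ESCAPED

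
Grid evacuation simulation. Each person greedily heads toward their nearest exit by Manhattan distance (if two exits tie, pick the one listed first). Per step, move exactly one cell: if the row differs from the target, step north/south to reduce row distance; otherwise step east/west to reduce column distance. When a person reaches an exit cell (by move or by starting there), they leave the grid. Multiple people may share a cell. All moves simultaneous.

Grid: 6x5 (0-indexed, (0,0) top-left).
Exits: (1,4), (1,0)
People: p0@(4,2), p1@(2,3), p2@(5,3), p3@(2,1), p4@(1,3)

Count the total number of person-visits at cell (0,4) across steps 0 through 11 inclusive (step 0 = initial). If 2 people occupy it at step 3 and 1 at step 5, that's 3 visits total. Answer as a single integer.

Step 0: p0@(4,2) p1@(2,3) p2@(5,3) p3@(2,1) p4@(1,3) -> at (0,4): 0 [-], cum=0
Step 1: p0@(3,2) p1@(1,3) p2@(4,3) p3@(1,1) p4@ESC -> at (0,4): 0 [-], cum=0
Step 2: p0@(2,2) p1@ESC p2@(3,3) p3@ESC p4@ESC -> at (0,4): 0 [-], cum=0
Step 3: p0@(1,2) p1@ESC p2@(2,3) p3@ESC p4@ESC -> at (0,4): 0 [-], cum=0
Step 4: p0@(1,3) p1@ESC p2@(1,3) p3@ESC p4@ESC -> at (0,4): 0 [-], cum=0
Step 5: p0@ESC p1@ESC p2@ESC p3@ESC p4@ESC -> at (0,4): 0 [-], cum=0
Total visits = 0

Answer: 0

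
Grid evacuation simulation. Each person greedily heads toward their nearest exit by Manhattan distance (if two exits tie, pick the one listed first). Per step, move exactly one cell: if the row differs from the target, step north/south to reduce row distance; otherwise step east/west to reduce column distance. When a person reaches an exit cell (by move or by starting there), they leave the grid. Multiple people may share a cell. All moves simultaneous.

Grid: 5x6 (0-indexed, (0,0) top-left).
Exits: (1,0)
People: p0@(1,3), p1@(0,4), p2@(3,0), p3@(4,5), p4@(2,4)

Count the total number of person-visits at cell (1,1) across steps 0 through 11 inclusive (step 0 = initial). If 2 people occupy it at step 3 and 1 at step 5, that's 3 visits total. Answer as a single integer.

Answer: 4

Derivation:
Step 0: p0@(1,3) p1@(0,4) p2@(3,0) p3@(4,5) p4@(2,4) -> at (1,1): 0 [-], cum=0
Step 1: p0@(1,2) p1@(1,4) p2@(2,0) p3@(3,5) p4@(1,4) -> at (1,1): 0 [-], cum=0
Step 2: p0@(1,1) p1@(1,3) p2@ESC p3@(2,5) p4@(1,3) -> at (1,1): 1 [p0], cum=1
Step 3: p0@ESC p1@(1,2) p2@ESC p3@(1,5) p4@(1,2) -> at (1,1): 0 [-], cum=1
Step 4: p0@ESC p1@(1,1) p2@ESC p3@(1,4) p4@(1,1) -> at (1,1): 2 [p1,p4], cum=3
Step 5: p0@ESC p1@ESC p2@ESC p3@(1,3) p4@ESC -> at (1,1): 0 [-], cum=3
Step 6: p0@ESC p1@ESC p2@ESC p3@(1,2) p4@ESC -> at (1,1): 0 [-], cum=3
Step 7: p0@ESC p1@ESC p2@ESC p3@(1,1) p4@ESC -> at (1,1): 1 [p3], cum=4
Step 8: p0@ESC p1@ESC p2@ESC p3@ESC p4@ESC -> at (1,1): 0 [-], cum=4
Total visits = 4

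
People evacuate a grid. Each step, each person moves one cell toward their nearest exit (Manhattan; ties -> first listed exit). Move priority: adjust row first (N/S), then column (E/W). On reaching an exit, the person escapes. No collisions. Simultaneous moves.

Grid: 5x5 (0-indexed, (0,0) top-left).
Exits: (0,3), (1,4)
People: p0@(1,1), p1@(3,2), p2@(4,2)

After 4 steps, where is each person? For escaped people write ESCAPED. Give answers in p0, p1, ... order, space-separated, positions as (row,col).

Step 1: p0:(1,1)->(0,1) | p1:(3,2)->(2,2) | p2:(4,2)->(3,2)
Step 2: p0:(0,1)->(0,2) | p1:(2,2)->(1,2) | p2:(3,2)->(2,2)
Step 3: p0:(0,2)->(0,3)->EXIT | p1:(1,2)->(0,2) | p2:(2,2)->(1,2)
Step 4: p0:escaped | p1:(0,2)->(0,3)->EXIT | p2:(1,2)->(0,2)

ESCAPED ESCAPED (0,2)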